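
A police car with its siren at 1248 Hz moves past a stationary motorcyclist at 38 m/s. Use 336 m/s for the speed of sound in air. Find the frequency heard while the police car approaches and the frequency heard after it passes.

Approaching: f₁ = f · v/(v − v_s) = 1248 × 336/298 ≈ 1407 Hz.
Receding: f₂ = f · v/(v + v_s) = 1248 × 336/374 ≈ 1121 Hz.

1407 Hz approaching; 1121 Hz receding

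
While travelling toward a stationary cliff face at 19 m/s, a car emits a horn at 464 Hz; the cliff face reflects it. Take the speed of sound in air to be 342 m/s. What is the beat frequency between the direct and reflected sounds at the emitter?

54.6 Hz

The cliff face receives the sound from a moving source: f₁ = f₀ · v/(v − v_e) = 464 × 342/323 ≈ 491.3 Hz.
On the return leg the car is a moving observer: f₂ = f₁ · (v + v_e)/v = 491.3 × 361/342 ≈ 518.6 Hz.
Beat against the emitted tone: |f₂ − f₀| = 2v_e·f₀/(v − v_e) = 2 × 19 × 464/323 ≈ 54.6 Hz.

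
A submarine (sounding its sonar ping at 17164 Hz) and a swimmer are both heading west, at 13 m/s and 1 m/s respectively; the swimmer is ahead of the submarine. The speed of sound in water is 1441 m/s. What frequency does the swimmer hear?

17308 Hz

The swimmer is ahead, so the submarine is moving toward it while the swimmer is moving away from the submarine.
With source approaching and observer receding, f' = f · (v − v_o)/(v − v_s).
f' = 17164 × (1441 − 1)/(1441 − 13) = 17164 × 1440/1428 ≈ 17308 Hz.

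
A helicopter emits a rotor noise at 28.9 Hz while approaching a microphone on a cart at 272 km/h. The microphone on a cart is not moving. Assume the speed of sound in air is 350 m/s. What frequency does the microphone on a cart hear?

272 km/h = 75.56 m/s.
Only the source moves, toward the listener, so f' = f · v/(v − v_s).
f' = 28.9 × 350/(350 − 75.56) = 28.9 × 350/274.4 ≈ 36.9 Hz.

36.9 Hz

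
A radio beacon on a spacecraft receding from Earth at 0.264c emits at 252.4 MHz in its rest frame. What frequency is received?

192.6 MHz

Relativistic Doppler for frequency: f' = f₀ · √((1 − β)/(1 + β)).
f' = 252.4 × √(0.7360/1.2640) = 252.4 × 0.76307 ≈ 192.6 MHz.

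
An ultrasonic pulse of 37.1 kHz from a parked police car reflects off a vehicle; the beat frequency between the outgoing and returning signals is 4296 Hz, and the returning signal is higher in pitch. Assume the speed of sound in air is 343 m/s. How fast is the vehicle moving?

Double Doppler shift off a moving reflector: f₂ = f₀ · (v + u)/(v − u) (u > 0 toward emitter).
Returning signal is higher, so f₂ = f₀ + Δf = 37100 + 4296 = 41396 Hz.
Rearranging, u = v · (f₂ − f₀)/(f₂ + f₀) = 343 × 4296/78496 ≈ 18.8 m/s.
So the vehicle is moving at 18.8 m/s toward the emitter.

18.8 m/s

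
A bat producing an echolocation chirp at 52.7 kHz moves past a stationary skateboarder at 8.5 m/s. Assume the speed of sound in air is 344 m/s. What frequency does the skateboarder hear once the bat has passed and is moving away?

Receding: f₂ = f · v/(v + v_s) = 52.7 × 344/352.5 ≈ 51.4 kHz.

51.4 kHz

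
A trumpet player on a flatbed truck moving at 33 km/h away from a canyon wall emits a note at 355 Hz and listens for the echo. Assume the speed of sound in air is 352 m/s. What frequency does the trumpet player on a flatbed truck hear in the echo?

33 km/h = 9.167 m/s.
The canyon wall receives the sound from a moving source: f₁ = f₀ · v/(v + v_e) = 355 × 352/361.17 ≈ 346 Hz.
On the return leg the trumpet player on a flatbed truck is a moving observer: f₂ = f₁ · (v − v_e)/v = 346 × 342.83/352 ≈ 337 Hz.

337 Hz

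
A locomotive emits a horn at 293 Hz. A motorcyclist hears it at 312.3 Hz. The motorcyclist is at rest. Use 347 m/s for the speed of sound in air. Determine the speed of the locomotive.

f' > f, so the locomotive is approaching.
f' = f · v/(v − v_s) ⇒ v_s = v · |1 − f/f'|.
v_s = 347 × |1 − 293/312.3| = 347 × 0.0618 ≈ 21.4 m/s.

21.4 m/s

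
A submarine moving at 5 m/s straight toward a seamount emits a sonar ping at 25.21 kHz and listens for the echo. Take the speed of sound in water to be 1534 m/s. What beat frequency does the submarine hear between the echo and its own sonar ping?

The seamount receives the sound from a moving source: f₁ = f₀ · v/(v − v_e) = 25.21 × 1534/1529 ≈ 25.2924 kHz.
On the return leg the submarine is a moving observer: f₂ = f₁ · (v + v_e)/v = 25.2924 × 1539/1534 ≈ 25.3749 kHz.
Beat against the emitted tone (with f₀ = 25210 Hz): |f₂ − f₀| = 2v_e·f₀/(v − v_e) = 2 × 5 × 25210/1529 ≈ 165 Hz.

165 Hz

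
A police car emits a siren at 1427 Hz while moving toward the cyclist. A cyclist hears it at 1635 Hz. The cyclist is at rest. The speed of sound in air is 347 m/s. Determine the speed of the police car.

f' = f · v/(v − v_s) ⇒ v_s = v · |1 − f/f'|.
v_s = 347 × |1 − 1427/1635| = 347 × 0.1272 ≈ 44 m/s.

44 m/s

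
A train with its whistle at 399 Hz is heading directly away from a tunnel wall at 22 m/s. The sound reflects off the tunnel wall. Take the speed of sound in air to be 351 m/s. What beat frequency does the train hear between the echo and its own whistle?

47.1 Hz

The tunnel wall receives the sound from a moving source: f₁ = f₀ · v/(v + v_e) = 399 × 351/373 ≈ 375.5 Hz.
On the return leg the train is a moving observer: f₂ = f₁ · (v − v_e)/v = 375.5 × 329/351 ≈ 351.9 Hz.
Beat against the emitted tone: |f₂ − f₀| = 2v_e·f₀/(v + v_e) = 2 × 22 × 399/373 ≈ 47.1 Hz.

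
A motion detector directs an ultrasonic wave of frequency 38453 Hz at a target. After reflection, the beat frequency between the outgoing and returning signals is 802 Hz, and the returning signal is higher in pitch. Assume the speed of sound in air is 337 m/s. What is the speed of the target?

3.5 m/s

Double Doppler shift off a moving reflector: f₂ = f₀ · (v + u)/(v − u) (u > 0 toward emitter).
Returning signal is higher, so f₂ = f₀ + Δf = 38453 + 802 = 39255 Hz.
Rearranging, u = v · (f₂ − f₀)/(f₂ + f₀) = 337 × 802/77708 ≈ 3.5 m/s.
So the target is moving at 3.5 m/s toward the emitter.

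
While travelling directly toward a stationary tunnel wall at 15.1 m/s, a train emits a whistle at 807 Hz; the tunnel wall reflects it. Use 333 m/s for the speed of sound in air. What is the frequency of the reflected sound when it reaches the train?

The tunnel wall receives the sound from a moving source: f₁ = f₀ · v/(v − v_e) = 807 × 333/317.9 ≈ 845 Hz.
On the return leg the train is a moving observer: f₂ = f₁ · (v + v_e)/v = 845 × 348.1/333 ≈ 884 Hz.
Equivalently f₂ = f₀ · (v + v_e)/(v − v_e).

884 Hz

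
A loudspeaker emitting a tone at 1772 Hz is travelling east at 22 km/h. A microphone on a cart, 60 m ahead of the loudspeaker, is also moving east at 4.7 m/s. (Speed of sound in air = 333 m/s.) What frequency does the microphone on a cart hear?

22 km/h = 6.111 m/s.
The microphone on a cart is ahead, so the loudspeaker is moving toward it while the microphone on a cart is moving away from the loudspeaker.
General Doppler shift: f' = f · (v − v_o)/(v − v_s).
f' = 1772 × (333 − 4.7)/(333 − 6.111) = 1772 × 328.3/326.89 ≈ 1780 Hz.

1780 Hz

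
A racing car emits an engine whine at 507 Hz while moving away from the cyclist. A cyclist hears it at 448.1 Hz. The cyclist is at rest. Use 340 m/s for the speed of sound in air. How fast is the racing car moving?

f' = f · v/(v + v_s) ⇒ v_s = v · |1 − f/f'|.
v_s = 340 × |1 − 507/448.1| = 340 × 0.1314 ≈ 45 m/s.

45 m/s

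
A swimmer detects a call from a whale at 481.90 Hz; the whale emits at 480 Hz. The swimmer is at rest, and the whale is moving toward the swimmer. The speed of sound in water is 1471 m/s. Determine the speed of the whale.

f' = f · v/(v − v_s) ⇒ v_s = v · |1 − f/f'|.
v_s = 1471 × |1 − 480/481.90| = 1471 × 0.003943 ≈ 5.8 m/s.

5.8 m/s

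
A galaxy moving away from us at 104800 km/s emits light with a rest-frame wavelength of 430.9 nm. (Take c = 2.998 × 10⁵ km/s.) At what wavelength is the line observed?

β = v/c = 104800/299800 = 0.3496.
Relativistic Doppler for wavelength: λ' = λ₀ · √((1 + β)/(1 − β)).
λ' = 430.9 × √(1.3496/0.6504) = 430.9 × 1.44044 ≈ 620.7 nm.

620.7 nm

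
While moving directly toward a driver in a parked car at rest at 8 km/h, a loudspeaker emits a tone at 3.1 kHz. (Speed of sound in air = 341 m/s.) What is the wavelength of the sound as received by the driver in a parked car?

8 km/h = 2.222 m/s.
Only the source moves, toward the listener, so f' = f · v/(v − v_s).
f' = 3.1 × 341/(341 − 2.222) ≈ 3.12 kHz.
λ' = v/f' = 341/3120.33 ≈ 10.9 cm.

10.9 cm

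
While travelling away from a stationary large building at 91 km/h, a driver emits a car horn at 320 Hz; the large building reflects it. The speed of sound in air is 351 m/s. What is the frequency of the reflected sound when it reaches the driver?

277 Hz

91 km/h = 25.28 m/s.
The large building receives the sound from a moving source: f₁ = f₀ · v/(v + v_e) = 320 × 351/376.28 ≈ 299 Hz.
On the return leg the driver is a moving observer: f₂ = f₁ · (v − v_e)/v = 299 × 325.72/351 ≈ 277 Hz.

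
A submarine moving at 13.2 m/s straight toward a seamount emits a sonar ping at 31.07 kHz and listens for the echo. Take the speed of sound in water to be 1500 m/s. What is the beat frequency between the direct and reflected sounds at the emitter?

The seamount receives the sound from a moving source: f₁ = f₀ · v/(v − v_e) = 31.07 × 1500/1486.8 ≈ 31.346 kHz.
On the return leg the submarine is a moving observer: f₂ = f₁ · (v + v_e)/v = 31.346 × 1513.2/1500 ≈ 31.622 kHz.
Equivalently f₂ = f₀ · (v + v_e)/(v − v_e).
Beat against the emitted tone (with f₀ = 31070 Hz): |f₂ − f₀| = 2v_e·f₀/(v − v_e) = 2 × 13.2 × 31070/1486.8 ≈ 552 Hz.

552 Hz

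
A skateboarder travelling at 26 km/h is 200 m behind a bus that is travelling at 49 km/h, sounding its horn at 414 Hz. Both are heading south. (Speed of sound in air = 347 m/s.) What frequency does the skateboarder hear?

49 km/h = 13.61 m/s; 26 km/h = 7.222 m/s.
The skateboarder is behind, so the bus is moving away from it while the skateboarder is moving toward the bus.
General Doppler shift: f' = f · (v + v_o)/(v + v_s).
f' = 414 × (347 + 7.222)/(347 + 13.61) = 414 × 354.22/360.61 ≈ 407 Hz.

407 Hz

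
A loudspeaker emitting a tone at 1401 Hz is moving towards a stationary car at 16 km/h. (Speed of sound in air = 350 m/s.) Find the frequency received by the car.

1419 Hz

16 km/h = 4.444 m/s.
Moving source, stationary observer: f' = f · v/(v − v_s) since the source is approaching.
f' = 1401 × 350/(350 − 4.444) = 1401 × 350/345.6 ≈ 1419 Hz.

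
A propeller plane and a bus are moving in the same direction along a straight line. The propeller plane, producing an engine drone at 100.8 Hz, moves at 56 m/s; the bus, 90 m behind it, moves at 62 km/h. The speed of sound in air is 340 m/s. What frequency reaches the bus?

91 Hz

62 km/h = 17.22 m/s.
The bus is behind, so the propeller plane is moving away from it while the bus is moving toward the propeller plane.
With source receding and observer approaching, f' = f · (v + v_o)/(v + v_s).
f' = 100.8 × (340 + 17.22)/(340 + 56) = 100.8 × 357.22/396 ≈ 91 Hz.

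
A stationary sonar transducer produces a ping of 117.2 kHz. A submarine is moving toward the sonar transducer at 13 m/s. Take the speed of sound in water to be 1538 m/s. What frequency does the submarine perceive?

Only the observer moves, toward the source, so f' = f · (v + v_o)/v.
f' = 117.2 × (1538 + 13)/1538 = 117.2 × 1551/1538 ≈ 118.2 kHz.

118.2 kHz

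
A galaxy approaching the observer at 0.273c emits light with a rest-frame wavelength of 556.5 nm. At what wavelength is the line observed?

420.6 nm

Relativistic Doppler for wavelength: λ' = λ₀ · √((1 − β)/(1 + β)).
λ' = 556.5 × √(0.7270/1.2730) = 556.5 × 0.75571 ≈ 420.6 nm.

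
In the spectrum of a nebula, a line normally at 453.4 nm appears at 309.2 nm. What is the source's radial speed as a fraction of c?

0.365c

λ'/λ₀ = 0.6820 < 1 (blueshift), so the source is approaching.
λ'/λ₀ = √((1 − β)/(1 + β)) for an approaching source ⇒ β = (1 − r²)/(1 + r²) with r = λ'/λ₀.
β = (1 − 0.4651)/(1 + 0.4651) ≈ 0.365.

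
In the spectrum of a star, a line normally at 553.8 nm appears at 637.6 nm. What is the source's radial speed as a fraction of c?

λ'/λ₀ = 1.1513 > 1 (redshift), so the source is receding.
λ'/λ₀ = √((1 + β)/(1 − β)) for a receding source ⇒ β = (r² − 1)/(r² + 1) with r = λ'/λ₀.
β = (1.3255 − 1)/(1.3255 + 1) ≈ 0.140.

0.140c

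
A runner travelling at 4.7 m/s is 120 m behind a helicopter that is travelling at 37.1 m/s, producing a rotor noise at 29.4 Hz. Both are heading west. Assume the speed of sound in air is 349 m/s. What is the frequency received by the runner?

26.9 Hz

The runner is behind, so the helicopter is moving away from it while the runner is moving toward the helicopter.
Both move, so f' = f · (v + v_o)/(v + v_s).
f' = 29.4 × (349 + 4.7)/(349 + 37.1) = 29.4 × 353.7/386.1 ≈ 26.9 Hz.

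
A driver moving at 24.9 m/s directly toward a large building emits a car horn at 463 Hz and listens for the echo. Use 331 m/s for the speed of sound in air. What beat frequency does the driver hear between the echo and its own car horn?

The large building receives the sound from a moving source: f₁ = f₀ · v/(v − v_e) = 463 × 331/306.1 ≈ 500.7 Hz.
On the return leg the driver is a moving observer: f₂ = f₁ · (v + v_e)/v = 500.7 × 355.9/331 ≈ 538.3 Hz.
Equivalently f₂ = f₀ · (v + v_e)/(v − v_e).
Beat against the emitted tone: |f₂ − f₀| = 2v_e·f₀/(v − v_e) = 2 × 24.9 × 463/306.1 ≈ 75 Hz.

75 Hz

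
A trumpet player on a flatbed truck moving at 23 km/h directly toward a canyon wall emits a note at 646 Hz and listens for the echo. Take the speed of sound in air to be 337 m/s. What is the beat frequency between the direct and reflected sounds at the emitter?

23 km/h = 6.389 m/s.
The canyon wall receives the sound from a moving source: f₁ = f₀ · v/(v − v_e) = 646 × 337/330.61 ≈ 658.5 Hz.
On the return leg the trumpet player on a flatbed truck is a moving observer: f₂ = f₁ · (v + v_e)/v = 658.5 × 343.39/337 ≈ 671.0 Hz.
Equivalently f₂ = f₀ · (v + v_e)/(v − v_e).
Beat against the emitted tone: |f₂ − f₀| = 2v_e·f₀/(v − v_e) = 2 × 6.389 × 646/330.61 ≈ 25.0 Hz.

25.0 Hz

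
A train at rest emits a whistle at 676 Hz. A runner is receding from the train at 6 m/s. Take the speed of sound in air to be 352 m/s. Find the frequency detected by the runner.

Only the observer moves, away from the source, so f' = f · (v − v_o)/v.
f' = 676 × (352 − 6)/352 = 676 × 346/352 ≈ 664 Hz.

664 Hz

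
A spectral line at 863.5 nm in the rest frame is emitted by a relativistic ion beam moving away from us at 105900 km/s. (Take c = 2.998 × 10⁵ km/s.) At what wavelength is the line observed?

1249.0 nm

β = v/c = 105900/299800 = 0.3532.
Relativistic Doppler for wavelength: λ' = λ₀ · √((1 + β)/(1 − β)).
λ' = 863.5 × √(1.3532/0.6468) = 863.5 × 1.44648 ≈ 1249.0 nm.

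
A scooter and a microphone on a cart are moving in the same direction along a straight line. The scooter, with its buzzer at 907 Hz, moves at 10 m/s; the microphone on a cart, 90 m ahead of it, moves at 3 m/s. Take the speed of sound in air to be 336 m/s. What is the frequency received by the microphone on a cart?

926 Hz

The microphone on a cart is ahead, so the scooter is moving toward it while the microphone on a cart is moving away from the scooter.
General Doppler shift: f' = f · (v − v_o)/(v − v_s).
f' = 907 × (336 − 3)/(336 − 10) = 907 × 333/326 ≈ 926 Hz.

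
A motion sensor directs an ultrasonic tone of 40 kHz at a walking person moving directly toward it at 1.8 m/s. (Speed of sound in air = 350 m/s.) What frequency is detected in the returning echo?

The walking person first receives the wave as a moving observer: f₁ = f₀ · (v + u)/v = 40 × (350 + 1.8)/350 ≈ 40.2 kHz.
On reflection it acts as a source moving toward the stationary detector: f₂ = f₁ · v/(v − u) = 40.2 × 350/348.2 ≈ 40.4 kHz.

40.4 kHz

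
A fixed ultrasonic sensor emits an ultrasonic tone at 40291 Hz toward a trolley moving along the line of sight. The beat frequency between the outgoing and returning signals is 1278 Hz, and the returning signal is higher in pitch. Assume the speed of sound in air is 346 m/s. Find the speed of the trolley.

Double Doppler shift off a moving reflector: f₂ = f₀ · (v + u)/(v − u) (u > 0 toward emitter).
Returning signal is higher, so f₂ = f₀ + Δf = 40291 + 1278 = 41569 Hz.
Rearranging, u = v · (f₂ − f₀)/(f₂ + f₀) = 346 × 1278/81860 ≈ 5.4 m/s.
So the trolley is moving at 5.4 m/s toward the emitter.

5.4 m/s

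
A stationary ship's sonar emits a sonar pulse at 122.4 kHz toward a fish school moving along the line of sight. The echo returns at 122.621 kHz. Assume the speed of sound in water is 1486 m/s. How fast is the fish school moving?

Double Doppler shift off a moving reflector: f₂ = f₀ · (v + u)/(v − u) (u > 0 toward emitter).
Rearranging, u = v · (f₂ − f₀)/(f₂ + f₀) = 1486 × 0.221/245.021 ≈ 1.34 m/s.
So the fish school is moving at 1.34 m/s toward the emitter.

1.34 m/s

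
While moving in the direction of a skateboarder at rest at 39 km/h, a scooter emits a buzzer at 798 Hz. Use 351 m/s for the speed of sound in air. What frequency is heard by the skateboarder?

823 Hz

39 km/h = 10.83 m/s.
Moving source, stationary observer: f' = f · v/(v − v_s) since the source is approaching.
f' = 798 × 351/(351 − 10.83) = 798 × 351/340.2 ≈ 823 Hz.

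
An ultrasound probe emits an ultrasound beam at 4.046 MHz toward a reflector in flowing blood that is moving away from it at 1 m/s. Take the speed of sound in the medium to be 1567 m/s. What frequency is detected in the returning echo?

At the reflector in flowing blood (a moving observer), f₁ = f₀ · (v − u)/v = 4.046 × 1566/1567 ≈ 4.043 MHz.
On reflection it acts as a source moving away from the stationary detector: f₂ = f₁ · v/(v + u) = 4.043 × 1567/1568 ≈ 4.041 MHz.
Equivalently f₂ = f₀ · (v − u)/(v + u).

4.041 MHz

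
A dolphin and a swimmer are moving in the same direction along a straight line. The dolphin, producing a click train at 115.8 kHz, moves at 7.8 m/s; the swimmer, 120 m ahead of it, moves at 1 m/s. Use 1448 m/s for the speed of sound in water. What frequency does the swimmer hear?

The swimmer is ahead, so the dolphin is moving toward it while the swimmer is moving away from the dolphin.
General Doppler shift: f' = f · (v − v_o)/(v − v_s).
f' = 115.8 × (1448 − 1)/(1448 − 7.8) = 115.8 × 1447/1440.2 ≈ 116.3 kHz.

116.3 kHz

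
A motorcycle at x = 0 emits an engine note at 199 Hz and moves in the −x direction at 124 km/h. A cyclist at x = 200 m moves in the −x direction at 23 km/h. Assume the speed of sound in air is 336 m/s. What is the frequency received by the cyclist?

124 km/h = 34.44 m/s; 23 km/h = 6.389 m/s.
The observer lies on the +x side, so the source is heading away from the observer and the observer is heading toward the source.
With source receding and observer approaching, f' = f · (v + v_o)/(v + v_s).
f' = 199 × (336 + 6.389)/(336 + 34.44) = 199 × 342.39/370.44 ≈ 184 Hz.

184 Hz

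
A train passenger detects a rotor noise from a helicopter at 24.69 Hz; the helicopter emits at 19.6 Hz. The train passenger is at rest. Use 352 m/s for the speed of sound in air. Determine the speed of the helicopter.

73 m/s

f' > f, so the helicopter is approaching.
f' = f · v/(v − v_s) ⇒ v_s = v · |1 − f/f'|.
v_s = 352 × |1 − 19.6/24.69| = 352 × 0.2062 ≈ 73 m/s.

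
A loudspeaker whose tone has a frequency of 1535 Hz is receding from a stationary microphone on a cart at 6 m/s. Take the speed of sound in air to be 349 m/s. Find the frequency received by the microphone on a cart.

Moving source, stationary observer: f' = f · v/(v + v_s) since the source is receding.
f' = 1535 × 349/(349 + 6) = 1535 × 349/355 ≈ 1509 Hz.

1509 Hz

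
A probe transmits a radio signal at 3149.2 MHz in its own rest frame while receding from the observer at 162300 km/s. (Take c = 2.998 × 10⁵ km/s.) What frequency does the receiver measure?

β = v/c = 162300/299800 = 0.5414.
Relativistic Doppler for frequency: f' = f₀ · √((1 − β)/(1 + β)).
f' = 3149.2 × √(0.4586/1.5414) = 3149.2 × 0.54549 ≈ 1717.8 MHz.

1717.8 MHz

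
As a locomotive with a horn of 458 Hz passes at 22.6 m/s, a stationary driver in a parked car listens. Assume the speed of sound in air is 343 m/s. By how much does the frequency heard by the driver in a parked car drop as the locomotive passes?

60.6 Hz

Approaching: f₁ = f · v/(v − v_s) = 458 × 343/320.4 ≈ 490.3 Hz.
Receding: f₂ = f · v/(v + v_s) = 458 × 343/365.6 ≈ 429.7 Hz.
Drop: f₁ − f₂ = 2f·v·v_s/(v² − v_s²) = 2 × 458 × 343 × 22.6/(343² − 22.6²) ≈ 60.6 Hz.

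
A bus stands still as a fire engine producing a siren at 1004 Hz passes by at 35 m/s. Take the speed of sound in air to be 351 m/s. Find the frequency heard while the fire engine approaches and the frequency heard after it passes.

Approaching: f₁ = f · v/(v − v_s) = 1004 × 351/316 ≈ 1115 Hz.
Receding: f₂ = f · v/(v + v_s) = 1004 × 351/386 ≈ 913 Hz.

1115 Hz approaching; 913 Hz receding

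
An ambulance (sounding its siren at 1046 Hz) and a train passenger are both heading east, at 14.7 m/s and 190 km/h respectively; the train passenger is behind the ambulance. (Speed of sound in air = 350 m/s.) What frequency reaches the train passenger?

1155 Hz

190 km/h = 52.78 m/s.
The train passenger is behind, so the ambulance is moving away from it while the train passenger is moving toward the ambulance.
With source receding and observer approaching, f' = f · (v + v_o)/(v + v_s).
f' = 1046 × (350 + 52.78)/(350 + 14.7) = 1046 × 402.78/364.7 ≈ 1155 Hz.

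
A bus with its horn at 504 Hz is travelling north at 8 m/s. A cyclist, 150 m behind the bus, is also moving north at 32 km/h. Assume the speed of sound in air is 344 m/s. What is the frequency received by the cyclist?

32 km/h = 8.889 m/s.
The cyclist is behind, so the bus is moving away from it while the cyclist is moving toward the bus.
General Doppler shift: f' = f · (v + v_o)/(v + v_s).
f' = 504 × (344 + 8.889)/(344 + 8) = 504 × 352.89/352 ≈ 505 Hz.

505 Hz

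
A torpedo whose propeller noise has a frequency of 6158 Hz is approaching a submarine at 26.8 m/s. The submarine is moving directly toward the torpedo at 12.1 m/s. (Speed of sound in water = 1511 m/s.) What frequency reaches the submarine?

6319 Hz

General Doppler shift: f' = f · (v + v_o)/(v − v_s).
f' = 6158 × (1511 + 12.1)/(1511 − 26.8) = 6158 × 1523.1/1484.2 ≈ 6319 Hz.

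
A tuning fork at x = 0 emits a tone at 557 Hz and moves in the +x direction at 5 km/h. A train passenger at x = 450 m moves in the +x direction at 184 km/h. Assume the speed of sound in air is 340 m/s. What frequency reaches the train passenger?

5 km/h = 1.389 m/s; 184 km/h = 51.11 m/s.
The observer lies on the +x side, so the source is heading toward the observer and the observer is heading away from the source.
General Doppler shift: f' = f · (v − v_o)/(v − v_s).
f' = 557 × (340 − 51.11)/(340 − 1.389) = 557 × 288.89/338.61 ≈ 475 Hz.

475 Hz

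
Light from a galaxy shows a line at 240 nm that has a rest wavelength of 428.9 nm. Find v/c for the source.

0.523

λ'/λ₀ = 0.5596 < 1 (blueshift), so the source is approaching.
λ'/λ₀ = √((1 − β)/(1 + β)) for an approaching source ⇒ β = (1 − r²)/(1 + r²) with r = λ'/λ₀.
β = (1 − 0.3131)/(1 + 0.3131) ≈ 0.523.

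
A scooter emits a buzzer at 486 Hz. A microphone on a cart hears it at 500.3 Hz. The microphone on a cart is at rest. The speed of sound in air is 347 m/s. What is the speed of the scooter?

9.9 m/s

f' > f, so the scooter is approaching.
f' = f · v/(v − v_s) ⇒ v_s = v · |1 − f/f'|.
v_s = 347 × |1 − 486/500.3| = 347 × 0.02858 ≈ 9.9 m/s.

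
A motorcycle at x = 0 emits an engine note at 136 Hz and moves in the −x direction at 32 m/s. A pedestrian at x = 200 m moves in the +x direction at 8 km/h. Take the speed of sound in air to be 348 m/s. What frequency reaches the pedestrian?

124 Hz

8 km/h = 2.222 m/s.
The observer lies on the +x side, so the source is heading away from the observer and the observer is heading away from the source.
Both move, so f' = f · (v − v_o)/(v + v_s).
f' = 136 × (348 − 2.222)/(348 + 32) = 136 × 345.78/380 ≈ 124 Hz.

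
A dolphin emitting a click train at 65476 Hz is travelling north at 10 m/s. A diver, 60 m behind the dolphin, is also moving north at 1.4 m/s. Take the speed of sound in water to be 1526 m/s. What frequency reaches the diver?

65109 Hz

The diver is behind, so the dolphin is moving away from it while the diver is moving toward the dolphin.
With source receding and observer approaching, f' = f · (v + v_o)/(v + v_s).
f' = 65476 × (1526 + 1.4)/(1526 + 10) = 65476 × 1527.4/1536 ≈ 65109 Hz.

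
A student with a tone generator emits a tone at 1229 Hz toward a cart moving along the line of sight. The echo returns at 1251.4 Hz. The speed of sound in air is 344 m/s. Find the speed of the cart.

3.1 m/s

Double Doppler shift off a moving reflector: f₂ = f₀ · (v + u)/(v − u) (u > 0 toward emitter).
Rearranging, u = v · (f₂ − f₀)/(f₂ + f₀) = 344 × 22.4/2480.4 ≈ 3.1 m/s.
So the cart is moving at 3.1 m/s toward the emitter.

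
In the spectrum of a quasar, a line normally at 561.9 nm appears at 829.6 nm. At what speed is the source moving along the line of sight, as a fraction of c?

λ'/λ₀ = 1.4764 > 1 (redshift), so the source is receding.
λ'/λ₀ = √((1 + β)/(1 − β)) for a receding source ⇒ β = (r² − 1)/(r² + 1) with r = λ'/λ₀.
β = (2.1798 − 1)/(2.1798 + 1) ≈ 0.371.

0.371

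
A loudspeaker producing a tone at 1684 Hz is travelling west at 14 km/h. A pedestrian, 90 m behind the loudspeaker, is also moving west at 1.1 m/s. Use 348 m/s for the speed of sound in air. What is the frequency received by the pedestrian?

14 km/h = 3.889 m/s.
The pedestrian is behind, so the loudspeaker is moving away from it while the pedestrian is moving toward the loudspeaker.
With source receding and observer approaching, f' = f · (v + v_o)/(v + v_s).
f' = 1684 × (348 + 1.1)/(348 + 3.889) = 1684 × 349.1/351.89 ≈ 1671 Hz.

1671 Hz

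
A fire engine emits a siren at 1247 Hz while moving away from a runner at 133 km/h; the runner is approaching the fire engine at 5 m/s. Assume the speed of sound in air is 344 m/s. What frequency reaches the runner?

1142 Hz

133 km/h = 36.94 m/s.
With source receding and observer approaching, f' = f · (v + v_o)/(v + v_s).
f' = 1247 × (344 + 5)/(344 + 36.94) = 1247 × 349/380.94 ≈ 1142 Hz.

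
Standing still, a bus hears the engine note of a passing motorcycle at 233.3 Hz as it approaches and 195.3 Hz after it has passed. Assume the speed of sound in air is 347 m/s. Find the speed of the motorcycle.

31 m/s

f₁/f₂ = (v + v_s)/(v − v_s), so v_s = v · (f₁ − f₂)/(f₁ + f₂).
v_s = 347 × (233.3 − 195.3)/(233.3 + 195.3) = 347 × 38.0/428.6 ≈ 31 m/s.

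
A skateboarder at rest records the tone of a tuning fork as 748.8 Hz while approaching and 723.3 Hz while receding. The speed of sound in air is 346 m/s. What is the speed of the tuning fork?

6.0 m/s

f₁/f₂ = (v + v_s)/(v − v_s), so v_s = v · (f₁ − f₂)/(f₁ + f₂).
v_s = 346 × (748.8 − 723.3)/(748.8 + 723.3) = 346 × 25.5/1472.1 ≈ 6.0 m/s.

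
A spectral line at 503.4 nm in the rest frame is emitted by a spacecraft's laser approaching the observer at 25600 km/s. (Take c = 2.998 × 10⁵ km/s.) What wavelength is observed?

β = v/c = 25600/299800 = 0.0854.
Relativistic Doppler for wavelength: λ' = λ₀ · √((1 − β)/(1 + β)).
λ' = 503.4 × √(0.9146/1.0854) = 503.4 × 0.91796 ≈ 462.1 nm.

462.1 nm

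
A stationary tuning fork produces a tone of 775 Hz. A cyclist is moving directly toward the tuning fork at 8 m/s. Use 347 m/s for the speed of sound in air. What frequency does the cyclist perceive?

793 Hz

Only the observer moves, toward the source, so f' = f · (v + v_o)/v.
f' = 775 × (347 + 8)/347 = 775 × 355/347 ≈ 793 Hz.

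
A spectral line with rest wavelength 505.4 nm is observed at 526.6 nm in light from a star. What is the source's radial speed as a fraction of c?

0.041

λ'/λ₀ = 1.0419 > 1 (redshift), so the source is receding.
λ'/λ₀ = √((1 + β)/(1 − β)) for a receding source ⇒ β = (r² − 1)/(r² + 1) with r = λ'/λ₀.
β = (1.0857 − 1)/(1.0857 + 1) ≈ 0.041.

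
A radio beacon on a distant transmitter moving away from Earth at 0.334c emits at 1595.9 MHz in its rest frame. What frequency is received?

1127.6 MHz

Relativistic Doppler for frequency: f' = f₀ · √((1 − β)/(1 + β)).
f' = 1595.9 × √(0.6660/1.3340) = 1595.9 × 0.70658 ≈ 1127.6 MHz.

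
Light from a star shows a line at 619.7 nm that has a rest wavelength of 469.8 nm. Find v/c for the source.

λ'/λ₀ = 1.3191 > 1 (redshift), so the source is receding.
λ'/λ₀ = √((1 + β)/(1 − β)) for a receding source ⇒ β = (r² − 1)/(r² + 1) with r = λ'/λ₀.
β = (1.7400 − 1)/(1.7400 + 1) ≈ 0.270.

0.270c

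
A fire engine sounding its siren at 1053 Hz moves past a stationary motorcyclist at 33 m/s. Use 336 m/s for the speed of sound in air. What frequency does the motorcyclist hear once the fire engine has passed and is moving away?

Receding: f₂ = f · v/(v + v_s) = 1053 × 336/369 ≈ 959 Hz.

959 Hz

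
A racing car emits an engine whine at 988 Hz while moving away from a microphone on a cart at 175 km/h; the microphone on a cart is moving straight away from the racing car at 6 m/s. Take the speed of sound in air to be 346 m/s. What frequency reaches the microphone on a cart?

851 Hz

175 km/h = 48.61 m/s.
With source receding and observer receding, f' = f · (v − v_o)/(v + v_s).
f' = 988 × (346 − 6)/(346 + 48.61) = 988 × 340/394.61 ≈ 851 Hz.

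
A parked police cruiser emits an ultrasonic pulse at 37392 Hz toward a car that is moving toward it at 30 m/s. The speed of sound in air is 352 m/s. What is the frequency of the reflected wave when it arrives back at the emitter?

44359 Hz

The car first receives the wave as a moving observer: f₁ = f₀ · (v + u)/v = 37392 × (352 + 30)/352 ≈ 40579 Hz.
The reflection then acts as a moving source: f₂ = f₁ · v/(v − u) ≈ 44359 Hz.
Equivalently f₂ = f₀ · (v + u)/(v − u).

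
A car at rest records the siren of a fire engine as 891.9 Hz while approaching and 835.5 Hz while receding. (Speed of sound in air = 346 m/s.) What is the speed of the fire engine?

11.3 m/s

f₁/f₂ = (v + v_s)/(v − v_s), so v_s = v · (f₁ − f₂)/(f₁ + f₂).
v_s = 346 × (891.9 − 835.5)/(891.9 + 835.5) = 346 × 56.4/1727.4 ≈ 11.3 m/s.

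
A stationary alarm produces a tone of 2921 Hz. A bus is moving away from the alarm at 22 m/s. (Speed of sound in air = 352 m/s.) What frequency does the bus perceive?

2738 Hz

Moving observer, stationary source: f' = f · (v − v_o)/v.
f' = 2921 × (352 − 22)/352 = 2921 × 330/352 ≈ 2738 Hz.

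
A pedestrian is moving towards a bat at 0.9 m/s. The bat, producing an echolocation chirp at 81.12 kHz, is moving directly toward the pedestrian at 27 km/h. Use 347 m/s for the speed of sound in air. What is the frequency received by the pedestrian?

27 km/h = 7.5 m/s.
General Doppler shift: f' = f · (v + v_o)/(v − v_s).
f' = 81.12 × (347 + 0.9)/(347 − 7.5) = 81.12 × 347.9/339.5 ≈ 83.1 kHz.

83.1 kHz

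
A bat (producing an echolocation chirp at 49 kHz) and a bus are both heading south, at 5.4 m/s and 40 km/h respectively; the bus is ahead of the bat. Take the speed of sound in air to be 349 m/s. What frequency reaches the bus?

48.2 kHz

40 km/h = 11.11 m/s.
The bus is ahead, so the bat is moving toward it while the bus is moving away from the bat.
General Doppler shift: f' = f · (v − v_o)/(v − v_s).
f' = 49 × (349 − 11.11)/(349 − 5.4) = 49 × 337.89/343.6 ≈ 48.2 kHz.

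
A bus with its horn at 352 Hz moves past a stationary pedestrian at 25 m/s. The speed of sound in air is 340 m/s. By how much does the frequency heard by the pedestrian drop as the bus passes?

52.0 Hz

Approaching: f₁ = f · v/(v − v_s) = 352 × 340/315 ≈ 379.9 Hz.
Receding: f₂ = f · v/(v + v_s) = 352 × 340/365 ≈ 327.9 Hz.
Drop: f₁ − f₂ = 2f·v·v_s/(v² − v_s²) = 2 × 352 × 340 × 25/(340² − 25²) ≈ 52.0 Hz.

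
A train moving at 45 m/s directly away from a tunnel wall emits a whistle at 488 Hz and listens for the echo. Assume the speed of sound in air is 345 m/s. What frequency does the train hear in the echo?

375 Hz

The tunnel wall receives the sound from a moving source: f₁ = f₀ · v/(v + v_e) = 488 × 345/390 ≈ 432 Hz.
On the return leg the train is a moving observer: f₂ = f₁ · (v − v_e)/v = 432 × 300/345 ≈ 375 Hz.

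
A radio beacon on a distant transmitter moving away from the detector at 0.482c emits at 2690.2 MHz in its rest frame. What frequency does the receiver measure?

Relativistic Doppler for frequency: f' = f₀ · √((1 − β)/(1 + β)).
f' = 2690.2 × √(0.5180/1.4820) = 2690.2 × 0.59121 ≈ 1590.5 MHz.

1590.5 MHz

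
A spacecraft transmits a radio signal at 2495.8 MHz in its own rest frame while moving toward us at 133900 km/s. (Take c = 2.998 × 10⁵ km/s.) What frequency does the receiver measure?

β = v/c = 133900/299800 = 0.4466.
Relativistic Doppler for frequency: f' = f₀ · √((1 + β)/(1 − β)).
f' = 2495.8 × √(1.4466/0.5534) = 2495.8 × 1.61686 ≈ 4035.4 MHz.

4035.4 MHz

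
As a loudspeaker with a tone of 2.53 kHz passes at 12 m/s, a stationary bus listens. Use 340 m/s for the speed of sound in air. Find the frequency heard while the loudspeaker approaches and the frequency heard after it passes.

Approaching: f₁ = f · v/(v − v_s) = 2.53 × 340/328 ≈ 2.62 kHz.
Receding: f₂ = f · v/(v + v_s) = 2.53 × 340/352 ≈ 2.44 kHz.

2.62 kHz approaching; 2.44 kHz receding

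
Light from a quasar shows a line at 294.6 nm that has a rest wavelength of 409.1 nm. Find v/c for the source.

λ'/λ₀ = 0.7201 < 1 (blueshift), so the source is approaching.
λ'/λ₀ = √((1 − β)/(1 + β)) for an approaching source ⇒ β = (1 − r²)/(1 + r²) with r = λ'/λ₀.
β = (1 − 0.5186)/(1 + 0.5186) ≈ 0.317.

0.317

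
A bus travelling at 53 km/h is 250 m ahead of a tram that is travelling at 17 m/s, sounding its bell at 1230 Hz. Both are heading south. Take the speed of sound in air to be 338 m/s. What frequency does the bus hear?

1239 Hz

53 km/h = 14.72 m/s.
The bus is ahead, so the tram is moving toward it while the bus is moving away from the tram.
With source approaching and observer receding, f' = f · (v − v_o)/(v − v_s).
f' = 1230 × (338 − 14.72)/(338 − 17) = 1230 × 323.28/321 ≈ 1239 Hz.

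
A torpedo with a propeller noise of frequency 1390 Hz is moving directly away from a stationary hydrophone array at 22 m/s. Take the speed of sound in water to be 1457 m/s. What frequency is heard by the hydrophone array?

Moving source, stationary observer: f' = f · v/(v + v_s) since the source is receding.
f' = 1390 × 1457/(1457 + 22) = 1390 × 1457/1479 ≈ 1369 Hz.

1369 Hz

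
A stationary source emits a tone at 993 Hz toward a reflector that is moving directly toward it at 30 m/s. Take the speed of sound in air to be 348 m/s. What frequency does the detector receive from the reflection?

The reflector first receives the wave as a moving observer: f₁ = f₀ · (v + u)/v = 993 × (348 + 30)/348 ≈ 1079 Hz.
The reflection then acts as a moving source: f₂ = f₁ · v/(v − u) ≈ 1180 Hz.
Equivalently f₂ = f₀ · (v + u)/(v − u).

1180 Hz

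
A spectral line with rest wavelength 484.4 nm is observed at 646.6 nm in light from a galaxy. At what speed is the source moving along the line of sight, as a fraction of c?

λ'/λ₀ = 1.3348 > 1 (redshift), so the source is receding.
λ'/λ₀ = √((1 + β)/(1 − β)) for a receding source ⇒ β = (r² − 1)/(r² + 1) with r = λ'/λ₀.
β = (1.7818 − 1)/(1.7818 + 1) ≈ 0.281.

0.281c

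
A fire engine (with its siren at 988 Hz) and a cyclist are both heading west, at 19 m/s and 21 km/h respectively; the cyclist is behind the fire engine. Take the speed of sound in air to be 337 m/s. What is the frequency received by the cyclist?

21 km/h = 5.833 m/s.
The cyclist is behind, so the fire engine is moving away from it while the cyclist is moving toward the fire engine.
General Doppler shift: f' = f · (v + v_o)/(v + v_s).
f' = 988 × (337 + 5.833)/(337 + 19) = 988 × 342.83/356 ≈ 951 Hz.

951 Hz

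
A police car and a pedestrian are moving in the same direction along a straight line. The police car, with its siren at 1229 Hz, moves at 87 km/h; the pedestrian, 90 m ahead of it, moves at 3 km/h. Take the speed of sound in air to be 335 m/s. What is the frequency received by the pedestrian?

87 km/h = 24.17 m/s; 3 km/h = 0.8333 m/s.
The pedestrian is ahead, so the police car is moving toward it while the pedestrian is moving away from the police car.
Both move, so f' = f · (v − v_o)/(v − v_s).
f' = 1229 × (335 − 0.8333)/(335 − 24.17) = 1229 × 334.17/310.83 ≈ 1321 Hz.

1321 Hz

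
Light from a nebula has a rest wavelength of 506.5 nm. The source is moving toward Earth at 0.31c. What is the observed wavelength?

367.6 nm

Relativistic Doppler for wavelength: λ' = λ₀ · √((1 − β)/(1 + β)).
λ' = 506.5 × √(0.6900/1.3100) = 506.5 × 0.72575 ≈ 367.6 nm.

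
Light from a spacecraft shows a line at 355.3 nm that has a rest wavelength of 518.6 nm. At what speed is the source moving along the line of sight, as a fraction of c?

λ'/λ₀ = 0.6851 < 1 (blueshift), so the source is approaching.
λ'/λ₀ = √((1 − β)/(1 + β)) for an approaching source ⇒ β = (1 − r²)/(1 + r²) with r = λ'/λ₀.
β = (1 − 0.4694)/(1 + 0.4694) ≈ 0.361.

0.361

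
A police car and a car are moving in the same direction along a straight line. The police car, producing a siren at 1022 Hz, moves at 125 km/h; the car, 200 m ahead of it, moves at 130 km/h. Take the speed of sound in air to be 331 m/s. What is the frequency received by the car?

1017 Hz

125 km/h = 34.72 m/s; 130 km/h = 36.11 m/s.
The car is ahead, so the police car is moving toward it while the car is moving away from the police car.
Both move, so f' = f · (v − v_o)/(v − v_s).
f' = 1022 × (331 − 36.11)/(331 − 34.72) = 1022 × 294.89/296.28 ≈ 1017 Hz.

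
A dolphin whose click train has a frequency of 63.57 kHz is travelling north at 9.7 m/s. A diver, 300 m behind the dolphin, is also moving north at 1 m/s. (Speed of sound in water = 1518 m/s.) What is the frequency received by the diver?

63.2 kHz

The diver is behind, so the dolphin is moving away from it while the diver is moving toward the dolphin.
General Doppler shift: f' = f · (v + v_o)/(v + v_s).
f' = 63.57 × (1518 + 1)/(1518 + 9.7) = 63.57 × 1519/1527.7 ≈ 63.2 kHz.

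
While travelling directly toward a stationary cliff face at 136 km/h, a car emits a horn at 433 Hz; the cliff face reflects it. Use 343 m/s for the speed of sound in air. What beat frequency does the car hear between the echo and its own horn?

107 Hz

136 km/h = 37.78 m/s.
The cliff face receives the sound from a moving source: f₁ = f₀ · v/(v − v_e) = 433 × 343/305.22 ≈ 486.6 Hz.
On the return leg the car is a moving observer: f₂ = f₁ · (v + v_e)/v = 486.6 × 380.78/343 ≈ 540.2 Hz.
Beat against the emitted tone: |f₂ − f₀| = 2v_e·f₀/(v − v_e) = 2 × 37.78 × 433/305.22 ≈ 107 Hz.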